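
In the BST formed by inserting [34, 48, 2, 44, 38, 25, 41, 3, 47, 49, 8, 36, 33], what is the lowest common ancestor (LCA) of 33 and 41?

Tree insertion order: [34, 48, 2, 44, 38, 25, 41, 3, 47, 49, 8, 36, 33]
Tree (level-order array): [34, 2, 48, None, 25, 44, 49, 3, 33, 38, 47, None, None, None, 8, None, None, 36, 41]
In a BST, the LCA of p=33, q=41 is the first node v on the
root-to-leaf path with p <= v <= q (go left if both < v, right if both > v).
Walk from root:
  at 34: 33 <= 34 <= 41, this is the LCA
LCA = 34


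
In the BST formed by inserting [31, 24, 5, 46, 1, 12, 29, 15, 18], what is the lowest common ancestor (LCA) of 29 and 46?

Tree insertion order: [31, 24, 5, 46, 1, 12, 29, 15, 18]
Tree (level-order array): [31, 24, 46, 5, 29, None, None, 1, 12, None, None, None, None, None, 15, None, 18]
In a BST, the LCA of p=29, q=46 is the first node v on the
root-to-leaf path with p <= v <= q (go left if both < v, right if both > v).
Walk from root:
  at 31: 29 <= 31 <= 46, this is the LCA
LCA = 31


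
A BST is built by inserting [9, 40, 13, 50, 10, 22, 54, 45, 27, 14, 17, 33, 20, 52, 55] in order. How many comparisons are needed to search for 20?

Search path for 20: 9 -> 40 -> 13 -> 22 -> 14 -> 17 -> 20
Found: True
Comparisons: 7


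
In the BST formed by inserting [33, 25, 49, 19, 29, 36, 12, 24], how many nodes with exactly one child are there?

Tree built from: [33, 25, 49, 19, 29, 36, 12, 24]
Tree (level-order array): [33, 25, 49, 19, 29, 36, None, 12, 24]
Rule: These are nodes with exactly 1 non-null child.
Per-node child counts:
  node 33: 2 child(ren)
  node 25: 2 child(ren)
  node 19: 2 child(ren)
  node 12: 0 child(ren)
  node 24: 0 child(ren)
  node 29: 0 child(ren)
  node 49: 1 child(ren)
  node 36: 0 child(ren)
Matching nodes: [49]
Count of nodes with exactly one child: 1


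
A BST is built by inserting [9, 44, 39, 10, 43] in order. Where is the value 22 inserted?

Starting tree (level order): [9, None, 44, 39, None, 10, 43]
Insertion path: 9 -> 44 -> 39 -> 10
Result: insert 22 as right child of 10
Final tree (level order): [9, None, 44, 39, None, 10, 43, None, 22]


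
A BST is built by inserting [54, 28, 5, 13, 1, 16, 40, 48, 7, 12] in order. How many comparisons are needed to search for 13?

Search path for 13: 54 -> 28 -> 5 -> 13
Found: True
Comparisons: 4


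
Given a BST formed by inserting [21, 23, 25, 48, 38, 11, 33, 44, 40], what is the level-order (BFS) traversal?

Tree insertion order: [21, 23, 25, 48, 38, 11, 33, 44, 40]
Tree (level-order array): [21, 11, 23, None, None, None, 25, None, 48, 38, None, 33, 44, None, None, 40]
BFS from the root, enqueuing left then right child of each popped node:
  queue [21] -> pop 21, enqueue [11, 23], visited so far: [21]
  queue [11, 23] -> pop 11, enqueue [none], visited so far: [21, 11]
  queue [23] -> pop 23, enqueue [25], visited so far: [21, 11, 23]
  queue [25] -> pop 25, enqueue [48], visited so far: [21, 11, 23, 25]
  queue [48] -> pop 48, enqueue [38], visited so far: [21, 11, 23, 25, 48]
  queue [38] -> pop 38, enqueue [33, 44], visited so far: [21, 11, 23, 25, 48, 38]
  queue [33, 44] -> pop 33, enqueue [none], visited so far: [21, 11, 23, 25, 48, 38, 33]
  queue [44] -> pop 44, enqueue [40], visited so far: [21, 11, 23, 25, 48, 38, 33, 44]
  queue [40] -> pop 40, enqueue [none], visited so far: [21, 11, 23, 25, 48, 38, 33, 44, 40]
Result: [21, 11, 23, 25, 48, 38, 33, 44, 40]


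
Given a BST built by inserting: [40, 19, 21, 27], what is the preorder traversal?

Tree insertion order: [40, 19, 21, 27]
Tree (level-order array): [40, 19, None, None, 21, None, 27]
Preorder traversal: [40, 19, 21, 27]


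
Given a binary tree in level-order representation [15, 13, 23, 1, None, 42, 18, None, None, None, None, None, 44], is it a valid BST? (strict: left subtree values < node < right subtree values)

Level-order array: [15, 13, 23, 1, None, 42, 18, None, None, None, None, None, 44]
Validate using subtree bounds (lo, hi): at each node, require lo < value < hi,
then recurse left with hi=value and right with lo=value.
Preorder trace (stopping at first violation):
  at node 15 with bounds (-inf, +inf): OK
  at node 13 with bounds (-inf, 15): OK
  at node 1 with bounds (-inf, 13): OK
  at node 23 with bounds (15, +inf): OK
  at node 42 with bounds (15, 23): VIOLATION
Node 42 violates its bound: not (15 < 42 < 23).
Result: Not a valid BST


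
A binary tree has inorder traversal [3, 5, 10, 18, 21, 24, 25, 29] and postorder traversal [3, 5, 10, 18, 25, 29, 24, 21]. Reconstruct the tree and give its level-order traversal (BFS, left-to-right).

Inorder:   [3, 5, 10, 18, 21, 24, 25, 29]
Postorder: [3, 5, 10, 18, 25, 29, 24, 21]
Algorithm: postorder visits root last, so walk postorder right-to-left;
each value is the root of the current inorder slice — split it at that
value, recurse on the right subtree first, then the left.
Recursive splits:
  root=21; inorder splits into left=[3, 5, 10, 18], right=[24, 25, 29]
  root=24; inorder splits into left=[], right=[25, 29]
  root=29; inorder splits into left=[25], right=[]
  root=25; inorder splits into left=[], right=[]
  root=18; inorder splits into left=[3, 5, 10], right=[]
  root=10; inorder splits into left=[3, 5], right=[]
  root=5; inorder splits into left=[3], right=[]
  root=3; inorder splits into left=[], right=[]
Reconstructed level-order: [21, 18, 24, 10, 29, 5, 25, 3]


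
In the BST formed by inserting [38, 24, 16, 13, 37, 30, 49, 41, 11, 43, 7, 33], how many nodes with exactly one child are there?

Tree built from: [38, 24, 16, 13, 37, 30, 49, 41, 11, 43, 7, 33]
Tree (level-order array): [38, 24, 49, 16, 37, 41, None, 13, None, 30, None, None, 43, 11, None, None, 33, None, None, 7]
Rule: These are nodes with exactly 1 non-null child.
Per-node child counts:
  node 38: 2 child(ren)
  node 24: 2 child(ren)
  node 16: 1 child(ren)
  node 13: 1 child(ren)
  node 11: 1 child(ren)
  node 7: 0 child(ren)
  node 37: 1 child(ren)
  node 30: 1 child(ren)
  node 33: 0 child(ren)
  node 49: 1 child(ren)
  node 41: 1 child(ren)
  node 43: 0 child(ren)
Matching nodes: [16, 13, 11, 37, 30, 49, 41]
Count of nodes with exactly one child: 7


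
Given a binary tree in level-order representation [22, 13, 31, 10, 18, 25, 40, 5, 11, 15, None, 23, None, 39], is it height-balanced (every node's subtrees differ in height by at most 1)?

Tree (level-order array): [22, 13, 31, 10, 18, 25, 40, 5, 11, 15, None, 23, None, 39]
Definition: a tree is height-balanced if, at every node, |h(left) - h(right)| <= 1 (empty subtree has height -1).
Bottom-up per-node check:
  node 5: h_left=-1, h_right=-1, diff=0 [OK], height=0
  node 11: h_left=-1, h_right=-1, diff=0 [OK], height=0
  node 10: h_left=0, h_right=0, diff=0 [OK], height=1
  node 15: h_left=-1, h_right=-1, diff=0 [OK], height=0
  node 18: h_left=0, h_right=-1, diff=1 [OK], height=1
  node 13: h_left=1, h_right=1, diff=0 [OK], height=2
  node 23: h_left=-1, h_right=-1, diff=0 [OK], height=0
  node 25: h_left=0, h_right=-1, diff=1 [OK], height=1
  node 39: h_left=-1, h_right=-1, diff=0 [OK], height=0
  node 40: h_left=0, h_right=-1, diff=1 [OK], height=1
  node 31: h_left=1, h_right=1, diff=0 [OK], height=2
  node 22: h_left=2, h_right=2, diff=0 [OK], height=3
All nodes satisfy the balance condition.
Result: Balanced


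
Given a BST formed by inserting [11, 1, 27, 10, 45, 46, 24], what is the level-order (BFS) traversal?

Tree insertion order: [11, 1, 27, 10, 45, 46, 24]
Tree (level-order array): [11, 1, 27, None, 10, 24, 45, None, None, None, None, None, 46]
BFS from the root, enqueuing left then right child of each popped node:
  queue [11] -> pop 11, enqueue [1, 27], visited so far: [11]
  queue [1, 27] -> pop 1, enqueue [10], visited so far: [11, 1]
  queue [27, 10] -> pop 27, enqueue [24, 45], visited so far: [11, 1, 27]
  queue [10, 24, 45] -> pop 10, enqueue [none], visited so far: [11, 1, 27, 10]
  queue [24, 45] -> pop 24, enqueue [none], visited so far: [11, 1, 27, 10, 24]
  queue [45] -> pop 45, enqueue [46], visited so far: [11, 1, 27, 10, 24, 45]
  queue [46] -> pop 46, enqueue [none], visited so far: [11, 1, 27, 10, 24, 45, 46]
Result: [11, 1, 27, 10, 24, 45, 46]


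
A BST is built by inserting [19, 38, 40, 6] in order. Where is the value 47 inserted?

Starting tree (level order): [19, 6, 38, None, None, None, 40]
Insertion path: 19 -> 38 -> 40
Result: insert 47 as right child of 40
Final tree (level order): [19, 6, 38, None, None, None, 40, None, 47]


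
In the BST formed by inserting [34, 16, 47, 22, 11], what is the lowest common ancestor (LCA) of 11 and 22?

Tree insertion order: [34, 16, 47, 22, 11]
Tree (level-order array): [34, 16, 47, 11, 22]
In a BST, the LCA of p=11, q=22 is the first node v on the
root-to-leaf path with p <= v <= q (go left if both < v, right if both > v).
Walk from root:
  at 34: both 11 and 22 < 34, go left
  at 16: 11 <= 16 <= 22, this is the LCA
LCA = 16


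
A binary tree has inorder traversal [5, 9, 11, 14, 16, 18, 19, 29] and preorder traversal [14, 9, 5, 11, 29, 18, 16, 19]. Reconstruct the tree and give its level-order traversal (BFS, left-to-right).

Inorder:  [5, 9, 11, 14, 16, 18, 19, 29]
Preorder: [14, 9, 5, 11, 29, 18, 16, 19]
Algorithm: preorder visits root first, so consume preorder in order;
for each root, split the current inorder slice at that value into
left-subtree inorder and right-subtree inorder, then recurse.
Recursive splits:
  root=14; inorder splits into left=[5, 9, 11], right=[16, 18, 19, 29]
  root=9; inorder splits into left=[5], right=[11]
  root=5; inorder splits into left=[], right=[]
  root=11; inorder splits into left=[], right=[]
  root=29; inorder splits into left=[16, 18, 19], right=[]
  root=18; inorder splits into left=[16], right=[19]
  root=16; inorder splits into left=[], right=[]
  root=19; inorder splits into left=[], right=[]
Reconstructed level-order: [14, 9, 29, 5, 11, 18, 16, 19]


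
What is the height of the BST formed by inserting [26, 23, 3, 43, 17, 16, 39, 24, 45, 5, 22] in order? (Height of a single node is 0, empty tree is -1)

Insertion order: [26, 23, 3, 43, 17, 16, 39, 24, 45, 5, 22]
Tree (level-order array): [26, 23, 43, 3, 24, 39, 45, None, 17, None, None, None, None, None, None, 16, 22, 5]
Compute height bottom-up (empty subtree = -1):
  height(5) = 1 + max(-1, -1) = 0
  height(16) = 1 + max(0, -1) = 1
  height(22) = 1 + max(-1, -1) = 0
  height(17) = 1 + max(1, 0) = 2
  height(3) = 1 + max(-1, 2) = 3
  height(24) = 1 + max(-1, -1) = 0
  height(23) = 1 + max(3, 0) = 4
  height(39) = 1 + max(-1, -1) = 0
  height(45) = 1 + max(-1, -1) = 0
  height(43) = 1 + max(0, 0) = 1
  height(26) = 1 + max(4, 1) = 5
Height = 5


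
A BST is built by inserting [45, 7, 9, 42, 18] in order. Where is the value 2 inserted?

Starting tree (level order): [45, 7, None, None, 9, None, 42, 18]
Insertion path: 45 -> 7
Result: insert 2 as left child of 7
Final tree (level order): [45, 7, None, 2, 9, None, None, None, 42, 18]


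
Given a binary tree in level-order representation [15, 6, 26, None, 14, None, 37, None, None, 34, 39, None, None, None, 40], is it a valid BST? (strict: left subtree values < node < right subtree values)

Level-order array: [15, 6, 26, None, 14, None, 37, None, None, 34, 39, None, None, None, 40]
Validate using subtree bounds (lo, hi): at each node, require lo < value < hi,
then recurse left with hi=value and right with lo=value.
Preorder trace (stopping at first violation):
  at node 15 with bounds (-inf, +inf): OK
  at node 6 with bounds (-inf, 15): OK
  at node 14 with bounds (6, 15): OK
  at node 26 with bounds (15, +inf): OK
  at node 37 with bounds (26, +inf): OK
  at node 34 with bounds (26, 37): OK
  at node 39 with bounds (37, +inf): OK
  at node 40 with bounds (39, +inf): OK
No violation found at any node.
Result: Valid BST


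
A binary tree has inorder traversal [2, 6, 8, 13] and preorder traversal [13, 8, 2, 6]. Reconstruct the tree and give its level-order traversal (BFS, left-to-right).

Inorder:  [2, 6, 8, 13]
Preorder: [13, 8, 2, 6]
Algorithm: preorder visits root first, so consume preorder in order;
for each root, split the current inorder slice at that value into
left-subtree inorder and right-subtree inorder, then recurse.
Recursive splits:
  root=13; inorder splits into left=[2, 6, 8], right=[]
  root=8; inorder splits into left=[2, 6], right=[]
  root=2; inorder splits into left=[], right=[6]
  root=6; inorder splits into left=[], right=[]
Reconstructed level-order: [13, 8, 2, 6]


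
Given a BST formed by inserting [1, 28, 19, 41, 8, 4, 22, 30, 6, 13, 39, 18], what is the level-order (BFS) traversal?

Tree insertion order: [1, 28, 19, 41, 8, 4, 22, 30, 6, 13, 39, 18]
Tree (level-order array): [1, None, 28, 19, 41, 8, 22, 30, None, 4, 13, None, None, None, 39, None, 6, None, 18]
BFS from the root, enqueuing left then right child of each popped node:
  queue [1] -> pop 1, enqueue [28], visited so far: [1]
  queue [28] -> pop 28, enqueue [19, 41], visited so far: [1, 28]
  queue [19, 41] -> pop 19, enqueue [8, 22], visited so far: [1, 28, 19]
  queue [41, 8, 22] -> pop 41, enqueue [30], visited so far: [1, 28, 19, 41]
  queue [8, 22, 30] -> pop 8, enqueue [4, 13], visited so far: [1, 28, 19, 41, 8]
  queue [22, 30, 4, 13] -> pop 22, enqueue [none], visited so far: [1, 28, 19, 41, 8, 22]
  queue [30, 4, 13] -> pop 30, enqueue [39], visited so far: [1, 28, 19, 41, 8, 22, 30]
  queue [4, 13, 39] -> pop 4, enqueue [6], visited so far: [1, 28, 19, 41, 8, 22, 30, 4]
  queue [13, 39, 6] -> pop 13, enqueue [18], visited so far: [1, 28, 19, 41, 8, 22, 30, 4, 13]
  queue [39, 6, 18] -> pop 39, enqueue [none], visited so far: [1, 28, 19, 41, 8, 22, 30, 4, 13, 39]
  queue [6, 18] -> pop 6, enqueue [none], visited so far: [1, 28, 19, 41, 8, 22, 30, 4, 13, 39, 6]
  queue [18] -> pop 18, enqueue [none], visited so far: [1, 28, 19, 41, 8, 22, 30, 4, 13, 39, 6, 18]
Result: [1, 28, 19, 41, 8, 22, 30, 4, 13, 39, 6, 18]


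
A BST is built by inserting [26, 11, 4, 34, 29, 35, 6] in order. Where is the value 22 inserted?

Starting tree (level order): [26, 11, 34, 4, None, 29, 35, None, 6]
Insertion path: 26 -> 11
Result: insert 22 as right child of 11
Final tree (level order): [26, 11, 34, 4, 22, 29, 35, None, 6]


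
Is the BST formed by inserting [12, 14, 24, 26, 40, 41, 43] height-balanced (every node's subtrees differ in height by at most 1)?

Tree (level-order array): [12, None, 14, None, 24, None, 26, None, 40, None, 41, None, 43]
Definition: a tree is height-balanced if, at every node, |h(left) - h(right)| <= 1 (empty subtree has height -1).
Bottom-up per-node check:
  node 43: h_left=-1, h_right=-1, diff=0 [OK], height=0
  node 41: h_left=-1, h_right=0, diff=1 [OK], height=1
  node 40: h_left=-1, h_right=1, diff=2 [FAIL (|-1-1|=2 > 1)], height=2
  node 26: h_left=-1, h_right=2, diff=3 [FAIL (|-1-2|=3 > 1)], height=3
  node 24: h_left=-1, h_right=3, diff=4 [FAIL (|-1-3|=4 > 1)], height=4
  node 14: h_left=-1, h_right=4, diff=5 [FAIL (|-1-4|=5 > 1)], height=5
  node 12: h_left=-1, h_right=5, diff=6 [FAIL (|-1-5|=6 > 1)], height=6
Node 40 violates the condition: |-1 - 1| = 2 > 1.
Result: Not balanced


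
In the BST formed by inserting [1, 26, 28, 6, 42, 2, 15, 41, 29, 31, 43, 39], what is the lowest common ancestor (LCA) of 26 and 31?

Tree insertion order: [1, 26, 28, 6, 42, 2, 15, 41, 29, 31, 43, 39]
Tree (level-order array): [1, None, 26, 6, 28, 2, 15, None, 42, None, None, None, None, 41, 43, 29, None, None, None, None, 31, None, 39]
In a BST, the LCA of p=26, q=31 is the first node v on the
root-to-leaf path with p <= v <= q (go left if both < v, right if both > v).
Walk from root:
  at 1: both 26 and 31 > 1, go right
  at 26: 26 <= 26 <= 31, this is the LCA
LCA = 26


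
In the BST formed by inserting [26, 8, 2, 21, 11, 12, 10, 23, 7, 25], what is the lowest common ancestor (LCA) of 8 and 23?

Tree insertion order: [26, 8, 2, 21, 11, 12, 10, 23, 7, 25]
Tree (level-order array): [26, 8, None, 2, 21, None, 7, 11, 23, None, None, 10, 12, None, 25]
In a BST, the LCA of p=8, q=23 is the first node v on the
root-to-leaf path with p <= v <= q (go left if both < v, right if both > v).
Walk from root:
  at 26: both 8 and 23 < 26, go left
  at 8: 8 <= 8 <= 23, this is the LCA
LCA = 8


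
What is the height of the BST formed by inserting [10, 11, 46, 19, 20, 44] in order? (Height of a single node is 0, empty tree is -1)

Insertion order: [10, 11, 46, 19, 20, 44]
Tree (level-order array): [10, None, 11, None, 46, 19, None, None, 20, None, 44]
Compute height bottom-up (empty subtree = -1):
  height(44) = 1 + max(-1, -1) = 0
  height(20) = 1 + max(-1, 0) = 1
  height(19) = 1 + max(-1, 1) = 2
  height(46) = 1 + max(2, -1) = 3
  height(11) = 1 + max(-1, 3) = 4
  height(10) = 1 + max(-1, 4) = 5
Height = 5


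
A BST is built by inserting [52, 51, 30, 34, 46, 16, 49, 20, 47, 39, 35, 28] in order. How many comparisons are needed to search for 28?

Search path for 28: 52 -> 51 -> 30 -> 16 -> 20 -> 28
Found: True
Comparisons: 6


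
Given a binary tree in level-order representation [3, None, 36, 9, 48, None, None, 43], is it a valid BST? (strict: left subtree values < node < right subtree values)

Level-order array: [3, None, 36, 9, 48, None, None, 43]
Validate using subtree bounds (lo, hi): at each node, require lo < value < hi,
then recurse left with hi=value and right with lo=value.
Preorder trace (stopping at first violation):
  at node 3 with bounds (-inf, +inf): OK
  at node 36 with bounds (3, +inf): OK
  at node 9 with bounds (3, 36): OK
  at node 48 with bounds (36, +inf): OK
  at node 43 with bounds (36, 48): OK
No violation found at any node.
Result: Valid BST


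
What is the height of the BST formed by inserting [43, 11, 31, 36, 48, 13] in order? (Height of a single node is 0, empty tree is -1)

Insertion order: [43, 11, 31, 36, 48, 13]
Tree (level-order array): [43, 11, 48, None, 31, None, None, 13, 36]
Compute height bottom-up (empty subtree = -1):
  height(13) = 1 + max(-1, -1) = 0
  height(36) = 1 + max(-1, -1) = 0
  height(31) = 1 + max(0, 0) = 1
  height(11) = 1 + max(-1, 1) = 2
  height(48) = 1 + max(-1, -1) = 0
  height(43) = 1 + max(2, 0) = 3
Height = 3


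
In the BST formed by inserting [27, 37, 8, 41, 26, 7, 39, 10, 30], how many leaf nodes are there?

Tree built from: [27, 37, 8, 41, 26, 7, 39, 10, 30]
Tree (level-order array): [27, 8, 37, 7, 26, 30, 41, None, None, 10, None, None, None, 39]
Rule: A leaf has 0 children.
Per-node child counts:
  node 27: 2 child(ren)
  node 8: 2 child(ren)
  node 7: 0 child(ren)
  node 26: 1 child(ren)
  node 10: 0 child(ren)
  node 37: 2 child(ren)
  node 30: 0 child(ren)
  node 41: 1 child(ren)
  node 39: 0 child(ren)
Matching nodes: [7, 10, 30, 39]
Count of leaf nodes: 4


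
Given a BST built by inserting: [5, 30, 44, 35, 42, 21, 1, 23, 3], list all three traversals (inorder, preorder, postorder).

Tree insertion order: [5, 30, 44, 35, 42, 21, 1, 23, 3]
Tree (level-order array): [5, 1, 30, None, 3, 21, 44, None, None, None, 23, 35, None, None, None, None, 42]
Inorder (L, root, R): [1, 3, 5, 21, 23, 30, 35, 42, 44]
Preorder (root, L, R): [5, 1, 3, 30, 21, 23, 44, 35, 42]
Postorder (L, R, root): [3, 1, 23, 21, 42, 35, 44, 30, 5]


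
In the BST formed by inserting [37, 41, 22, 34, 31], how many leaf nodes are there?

Tree built from: [37, 41, 22, 34, 31]
Tree (level-order array): [37, 22, 41, None, 34, None, None, 31]
Rule: A leaf has 0 children.
Per-node child counts:
  node 37: 2 child(ren)
  node 22: 1 child(ren)
  node 34: 1 child(ren)
  node 31: 0 child(ren)
  node 41: 0 child(ren)
Matching nodes: [31, 41]
Count of leaf nodes: 2


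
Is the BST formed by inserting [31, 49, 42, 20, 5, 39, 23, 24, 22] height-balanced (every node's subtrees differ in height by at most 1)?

Tree (level-order array): [31, 20, 49, 5, 23, 42, None, None, None, 22, 24, 39]
Definition: a tree is height-balanced if, at every node, |h(left) - h(right)| <= 1 (empty subtree has height -1).
Bottom-up per-node check:
  node 5: h_left=-1, h_right=-1, diff=0 [OK], height=0
  node 22: h_left=-1, h_right=-1, diff=0 [OK], height=0
  node 24: h_left=-1, h_right=-1, diff=0 [OK], height=0
  node 23: h_left=0, h_right=0, diff=0 [OK], height=1
  node 20: h_left=0, h_right=1, diff=1 [OK], height=2
  node 39: h_left=-1, h_right=-1, diff=0 [OK], height=0
  node 42: h_left=0, h_right=-1, diff=1 [OK], height=1
  node 49: h_left=1, h_right=-1, diff=2 [FAIL (|1--1|=2 > 1)], height=2
  node 31: h_left=2, h_right=2, diff=0 [OK], height=3
Node 49 violates the condition: |1 - -1| = 2 > 1.
Result: Not balanced


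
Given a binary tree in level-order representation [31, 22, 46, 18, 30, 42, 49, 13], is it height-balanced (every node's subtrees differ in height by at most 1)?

Tree (level-order array): [31, 22, 46, 18, 30, 42, 49, 13]
Definition: a tree is height-balanced if, at every node, |h(left) - h(right)| <= 1 (empty subtree has height -1).
Bottom-up per-node check:
  node 13: h_left=-1, h_right=-1, diff=0 [OK], height=0
  node 18: h_left=0, h_right=-1, diff=1 [OK], height=1
  node 30: h_left=-1, h_right=-1, diff=0 [OK], height=0
  node 22: h_left=1, h_right=0, diff=1 [OK], height=2
  node 42: h_left=-1, h_right=-1, diff=0 [OK], height=0
  node 49: h_left=-1, h_right=-1, diff=0 [OK], height=0
  node 46: h_left=0, h_right=0, diff=0 [OK], height=1
  node 31: h_left=2, h_right=1, diff=1 [OK], height=3
All nodes satisfy the balance condition.
Result: Balanced


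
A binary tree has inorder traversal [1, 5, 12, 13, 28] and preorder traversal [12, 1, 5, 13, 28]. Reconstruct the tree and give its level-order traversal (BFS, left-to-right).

Inorder:  [1, 5, 12, 13, 28]
Preorder: [12, 1, 5, 13, 28]
Algorithm: preorder visits root first, so consume preorder in order;
for each root, split the current inorder slice at that value into
left-subtree inorder and right-subtree inorder, then recurse.
Recursive splits:
  root=12; inorder splits into left=[1, 5], right=[13, 28]
  root=1; inorder splits into left=[], right=[5]
  root=5; inorder splits into left=[], right=[]
  root=13; inorder splits into left=[], right=[28]
  root=28; inorder splits into left=[], right=[]
Reconstructed level-order: [12, 1, 13, 5, 28]


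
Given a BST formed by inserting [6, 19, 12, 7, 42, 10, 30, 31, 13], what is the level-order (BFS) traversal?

Tree insertion order: [6, 19, 12, 7, 42, 10, 30, 31, 13]
Tree (level-order array): [6, None, 19, 12, 42, 7, 13, 30, None, None, 10, None, None, None, 31]
BFS from the root, enqueuing left then right child of each popped node:
  queue [6] -> pop 6, enqueue [19], visited so far: [6]
  queue [19] -> pop 19, enqueue [12, 42], visited so far: [6, 19]
  queue [12, 42] -> pop 12, enqueue [7, 13], visited so far: [6, 19, 12]
  queue [42, 7, 13] -> pop 42, enqueue [30], visited so far: [6, 19, 12, 42]
  queue [7, 13, 30] -> pop 7, enqueue [10], visited so far: [6, 19, 12, 42, 7]
  queue [13, 30, 10] -> pop 13, enqueue [none], visited so far: [6, 19, 12, 42, 7, 13]
  queue [30, 10] -> pop 30, enqueue [31], visited so far: [6, 19, 12, 42, 7, 13, 30]
  queue [10, 31] -> pop 10, enqueue [none], visited so far: [6, 19, 12, 42, 7, 13, 30, 10]
  queue [31] -> pop 31, enqueue [none], visited so far: [6, 19, 12, 42, 7, 13, 30, 10, 31]
Result: [6, 19, 12, 42, 7, 13, 30, 10, 31]


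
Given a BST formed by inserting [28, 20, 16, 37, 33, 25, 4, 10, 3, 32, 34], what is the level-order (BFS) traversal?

Tree insertion order: [28, 20, 16, 37, 33, 25, 4, 10, 3, 32, 34]
Tree (level-order array): [28, 20, 37, 16, 25, 33, None, 4, None, None, None, 32, 34, 3, 10]
BFS from the root, enqueuing left then right child of each popped node:
  queue [28] -> pop 28, enqueue [20, 37], visited so far: [28]
  queue [20, 37] -> pop 20, enqueue [16, 25], visited so far: [28, 20]
  queue [37, 16, 25] -> pop 37, enqueue [33], visited so far: [28, 20, 37]
  queue [16, 25, 33] -> pop 16, enqueue [4], visited so far: [28, 20, 37, 16]
  queue [25, 33, 4] -> pop 25, enqueue [none], visited so far: [28, 20, 37, 16, 25]
  queue [33, 4] -> pop 33, enqueue [32, 34], visited so far: [28, 20, 37, 16, 25, 33]
  queue [4, 32, 34] -> pop 4, enqueue [3, 10], visited so far: [28, 20, 37, 16, 25, 33, 4]
  queue [32, 34, 3, 10] -> pop 32, enqueue [none], visited so far: [28, 20, 37, 16, 25, 33, 4, 32]
  queue [34, 3, 10] -> pop 34, enqueue [none], visited so far: [28, 20, 37, 16, 25, 33, 4, 32, 34]
  queue [3, 10] -> pop 3, enqueue [none], visited so far: [28, 20, 37, 16, 25, 33, 4, 32, 34, 3]
  queue [10] -> pop 10, enqueue [none], visited so far: [28, 20, 37, 16, 25, 33, 4, 32, 34, 3, 10]
Result: [28, 20, 37, 16, 25, 33, 4, 32, 34, 3, 10]


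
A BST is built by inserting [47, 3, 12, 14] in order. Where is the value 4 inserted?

Starting tree (level order): [47, 3, None, None, 12, None, 14]
Insertion path: 47 -> 3 -> 12
Result: insert 4 as left child of 12
Final tree (level order): [47, 3, None, None, 12, 4, 14]


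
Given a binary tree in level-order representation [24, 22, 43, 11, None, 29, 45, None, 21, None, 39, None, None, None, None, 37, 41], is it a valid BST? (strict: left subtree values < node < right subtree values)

Level-order array: [24, 22, 43, 11, None, 29, 45, None, 21, None, 39, None, None, None, None, 37, 41]
Validate using subtree bounds (lo, hi): at each node, require lo < value < hi,
then recurse left with hi=value and right with lo=value.
Preorder trace (stopping at first violation):
  at node 24 with bounds (-inf, +inf): OK
  at node 22 with bounds (-inf, 24): OK
  at node 11 with bounds (-inf, 22): OK
  at node 21 with bounds (11, 22): OK
  at node 43 with bounds (24, +inf): OK
  at node 29 with bounds (24, 43): OK
  at node 39 with bounds (29, 43): OK
  at node 37 with bounds (29, 39): OK
  at node 41 with bounds (39, 43): OK
  at node 45 with bounds (43, +inf): OK
No violation found at any node.
Result: Valid BST


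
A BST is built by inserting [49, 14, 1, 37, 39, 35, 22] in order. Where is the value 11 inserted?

Starting tree (level order): [49, 14, None, 1, 37, None, None, 35, 39, 22]
Insertion path: 49 -> 14 -> 1
Result: insert 11 as right child of 1
Final tree (level order): [49, 14, None, 1, 37, None, 11, 35, 39, None, None, 22]


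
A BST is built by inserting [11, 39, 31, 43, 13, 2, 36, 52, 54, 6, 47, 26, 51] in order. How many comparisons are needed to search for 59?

Search path for 59: 11 -> 39 -> 43 -> 52 -> 54
Found: False
Comparisons: 5


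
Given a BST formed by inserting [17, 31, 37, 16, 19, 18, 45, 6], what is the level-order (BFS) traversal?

Tree insertion order: [17, 31, 37, 16, 19, 18, 45, 6]
Tree (level-order array): [17, 16, 31, 6, None, 19, 37, None, None, 18, None, None, 45]
BFS from the root, enqueuing left then right child of each popped node:
  queue [17] -> pop 17, enqueue [16, 31], visited so far: [17]
  queue [16, 31] -> pop 16, enqueue [6], visited so far: [17, 16]
  queue [31, 6] -> pop 31, enqueue [19, 37], visited so far: [17, 16, 31]
  queue [6, 19, 37] -> pop 6, enqueue [none], visited so far: [17, 16, 31, 6]
  queue [19, 37] -> pop 19, enqueue [18], visited so far: [17, 16, 31, 6, 19]
  queue [37, 18] -> pop 37, enqueue [45], visited so far: [17, 16, 31, 6, 19, 37]
  queue [18, 45] -> pop 18, enqueue [none], visited so far: [17, 16, 31, 6, 19, 37, 18]
  queue [45] -> pop 45, enqueue [none], visited so far: [17, 16, 31, 6, 19, 37, 18, 45]
Result: [17, 16, 31, 6, 19, 37, 18, 45]


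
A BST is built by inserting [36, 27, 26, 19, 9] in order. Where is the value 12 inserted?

Starting tree (level order): [36, 27, None, 26, None, 19, None, 9]
Insertion path: 36 -> 27 -> 26 -> 19 -> 9
Result: insert 12 as right child of 9
Final tree (level order): [36, 27, None, 26, None, 19, None, 9, None, None, 12]


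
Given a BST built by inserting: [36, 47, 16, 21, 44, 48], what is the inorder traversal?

Tree insertion order: [36, 47, 16, 21, 44, 48]
Tree (level-order array): [36, 16, 47, None, 21, 44, 48]
Inorder traversal: [16, 21, 36, 44, 47, 48]


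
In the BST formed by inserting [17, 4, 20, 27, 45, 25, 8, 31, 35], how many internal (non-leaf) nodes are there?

Tree built from: [17, 4, 20, 27, 45, 25, 8, 31, 35]
Tree (level-order array): [17, 4, 20, None, 8, None, 27, None, None, 25, 45, None, None, 31, None, None, 35]
Rule: An internal node has at least one child.
Per-node child counts:
  node 17: 2 child(ren)
  node 4: 1 child(ren)
  node 8: 0 child(ren)
  node 20: 1 child(ren)
  node 27: 2 child(ren)
  node 25: 0 child(ren)
  node 45: 1 child(ren)
  node 31: 1 child(ren)
  node 35: 0 child(ren)
Matching nodes: [17, 4, 20, 27, 45, 31]
Count of internal (non-leaf) nodes: 6


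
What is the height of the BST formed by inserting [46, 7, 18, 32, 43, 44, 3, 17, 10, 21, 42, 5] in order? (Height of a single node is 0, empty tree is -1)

Insertion order: [46, 7, 18, 32, 43, 44, 3, 17, 10, 21, 42, 5]
Tree (level-order array): [46, 7, None, 3, 18, None, 5, 17, 32, None, None, 10, None, 21, 43, None, None, None, None, 42, 44]
Compute height bottom-up (empty subtree = -1):
  height(5) = 1 + max(-1, -1) = 0
  height(3) = 1 + max(-1, 0) = 1
  height(10) = 1 + max(-1, -1) = 0
  height(17) = 1 + max(0, -1) = 1
  height(21) = 1 + max(-1, -1) = 0
  height(42) = 1 + max(-1, -1) = 0
  height(44) = 1 + max(-1, -1) = 0
  height(43) = 1 + max(0, 0) = 1
  height(32) = 1 + max(0, 1) = 2
  height(18) = 1 + max(1, 2) = 3
  height(7) = 1 + max(1, 3) = 4
  height(46) = 1 + max(4, -1) = 5
Height = 5


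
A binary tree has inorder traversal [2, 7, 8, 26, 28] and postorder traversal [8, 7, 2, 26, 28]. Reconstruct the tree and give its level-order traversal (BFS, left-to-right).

Inorder:   [2, 7, 8, 26, 28]
Postorder: [8, 7, 2, 26, 28]
Algorithm: postorder visits root last, so walk postorder right-to-left;
each value is the root of the current inorder slice — split it at that
value, recurse on the right subtree first, then the left.
Recursive splits:
  root=28; inorder splits into left=[2, 7, 8, 26], right=[]
  root=26; inorder splits into left=[2, 7, 8], right=[]
  root=2; inorder splits into left=[], right=[7, 8]
  root=7; inorder splits into left=[], right=[8]
  root=8; inorder splits into left=[], right=[]
Reconstructed level-order: [28, 26, 2, 7, 8]


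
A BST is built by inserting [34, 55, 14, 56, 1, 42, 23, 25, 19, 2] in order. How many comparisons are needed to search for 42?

Search path for 42: 34 -> 55 -> 42
Found: True
Comparisons: 3


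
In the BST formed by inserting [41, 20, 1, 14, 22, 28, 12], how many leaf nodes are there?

Tree built from: [41, 20, 1, 14, 22, 28, 12]
Tree (level-order array): [41, 20, None, 1, 22, None, 14, None, 28, 12]
Rule: A leaf has 0 children.
Per-node child counts:
  node 41: 1 child(ren)
  node 20: 2 child(ren)
  node 1: 1 child(ren)
  node 14: 1 child(ren)
  node 12: 0 child(ren)
  node 22: 1 child(ren)
  node 28: 0 child(ren)
Matching nodes: [12, 28]
Count of leaf nodes: 2


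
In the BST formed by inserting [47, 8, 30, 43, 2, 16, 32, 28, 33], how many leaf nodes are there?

Tree built from: [47, 8, 30, 43, 2, 16, 32, 28, 33]
Tree (level-order array): [47, 8, None, 2, 30, None, None, 16, 43, None, 28, 32, None, None, None, None, 33]
Rule: A leaf has 0 children.
Per-node child counts:
  node 47: 1 child(ren)
  node 8: 2 child(ren)
  node 2: 0 child(ren)
  node 30: 2 child(ren)
  node 16: 1 child(ren)
  node 28: 0 child(ren)
  node 43: 1 child(ren)
  node 32: 1 child(ren)
  node 33: 0 child(ren)
Matching nodes: [2, 28, 33]
Count of leaf nodes: 3


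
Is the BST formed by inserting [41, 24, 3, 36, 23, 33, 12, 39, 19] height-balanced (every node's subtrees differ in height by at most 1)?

Tree (level-order array): [41, 24, None, 3, 36, None, 23, 33, 39, 12, None, None, None, None, None, None, 19]
Definition: a tree is height-balanced if, at every node, |h(left) - h(right)| <= 1 (empty subtree has height -1).
Bottom-up per-node check:
  node 19: h_left=-1, h_right=-1, diff=0 [OK], height=0
  node 12: h_left=-1, h_right=0, diff=1 [OK], height=1
  node 23: h_left=1, h_right=-1, diff=2 [FAIL (|1--1|=2 > 1)], height=2
  node 3: h_left=-1, h_right=2, diff=3 [FAIL (|-1-2|=3 > 1)], height=3
  node 33: h_left=-1, h_right=-1, diff=0 [OK], height=0
  node 39: h_left=-1, h_right=-1, diff=0 [OK], height=0
  node 36: h_left=0, h_right=0, diff=0 [OK], height=1
  node 24: h_left=3, h_right=1, diff=2 [FAIL (|3-1|=2 > 1)], height=4
  node 41: h_left=4, h_right=-1, diff=5 [FAIL (|4--1|=5 > 1)], height=5
Node 23 violates the condition: |1 - -1| = 2 > 1.
Result: Not balanced


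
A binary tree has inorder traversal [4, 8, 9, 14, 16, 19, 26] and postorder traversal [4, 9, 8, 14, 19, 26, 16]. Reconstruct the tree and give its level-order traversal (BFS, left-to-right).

Inorder:   [4, 8, 9, 14, 16, 19, 26]
Postorder: [4, 9, 8, 14, 19, 26, 16]
Algorithm: postorder visits root last, so walk postorder right-to-left;
each value is the root of the current inorder slice — split it at that
value, recurse on the right subtree first, then the left.
Recursive splits:
  root=16; inorder splits into left=[4, 8, 9, 14], right=[19, 26]
  root=26; inorder splits into left=[19], right=[]
  root=19; inorder splits into left=[], right=[]
  root=14; inorder splits into left=[4, 8, 9], right=[]
  root=8; inorder splits into left=[4], right=[9]
  root=9; inorder splits into left=[], right=[]
  root=4; inorder splits into left=[], right=[]
Reconstructed level-order: [16, 14, 26, 8, 19, 4, 9]


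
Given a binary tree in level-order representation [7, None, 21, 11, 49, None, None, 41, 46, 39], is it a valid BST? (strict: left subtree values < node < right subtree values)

Level-order array: [7, None, 21, 11, 49, None, None, 41, 46, 39]
Validate using subtree bounds (lo, hi): at each node, require lo < value < hi,
then recurse left with hi=value and right with lo=value.
Preorder trace (stopping at first violation):
  at node 7 with bounds (-inf, +inf): OK
  at node 21 with bounds (7, +inf): OK
  at node 11 with bounds (7, 21): OK
  at node 49 with bounds (21, +inf): OK
  at node 41 with bounds (21, 49): OK
  at node 39 with bounds (21, 41): OK
  at node 46 with bounds (49, +inf): VIOLATION
Node 46 violates its bound: not (49 < 46 < +inf).
Result: Not a valid BST


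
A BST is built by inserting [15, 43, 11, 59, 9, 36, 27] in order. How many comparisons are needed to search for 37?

Search path for 37: 15 -> 43 -> 36
Found: False
Comparisons: 3


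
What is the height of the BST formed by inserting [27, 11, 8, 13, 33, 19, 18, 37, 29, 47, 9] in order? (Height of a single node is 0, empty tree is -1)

Insertion order: [27, 11, 8, 13, 33, 19, 18, 37, 29, 47, 9]
Tree (level-order array): [27, 11, 33, 8, 13, 29, 37, None, 9, None, 19, None, None, None, 47, None, None, 18]
Compute height bottom-up (empty subtree = -1):
  height(9) = 1 + max(-1, -1) = 0
  height(8) = 1 + max(-1, 0) = 1
  height(18) = 1 + max(-1, -1) = 0
  height(19) = 1 + max(0, -1) = 1
  height(13) = 1 + max(-1, 1) = 2
  height(11) = 1 + max(1, 2) = 3
  height(29) = 1 + max(-1, -1) = 0
  height(47) = 1 + max(-1, -1) = 0
  height(37) = 1 + max(-1, 0) = 1
  height(33) = 1 + max(0, 1) = 2
  height(27) = 1 + max(3, 2) = 4
Height = 4


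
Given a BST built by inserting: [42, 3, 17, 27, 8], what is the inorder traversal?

Tree insertion order: [42, 3, 17, 27, 8]
Tree (level-order array): [42, 3, None, None, 17, 8, 27]
Inorder traversal: [3, 8, 17, 27, 42]


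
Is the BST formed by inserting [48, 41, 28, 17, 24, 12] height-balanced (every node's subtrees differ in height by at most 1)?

Tree (level-order array): [48, 41, None, 28, None, 17, None, 12, 24]
Definition: a tree is height-balanced if, at every node, |h(left) - h(right)| <= 1 (empty subtree has height -1).
Bottom-up per-node check:
  node 12: h_left=-1, h_right=-1, diff=0 [OK], height=0
  node 24: h_left=-1, h_right=-1, diff=0 [OK], height=0
  node 17: h_left=0, h_right=0, diff=0 [OK], height=1
  node 28: h_left=1, h_right=-1, diff=2 [FAIL (|1--1|=2 > 1)], height=2
  node 41: h_left=2, h_right=-1, diff=3 [FAIL (|2--1|=3 > 1)], height=3
  node 48: h_left=3, h_right=-1, diff=4 [FAIL (|3--1|=4 > 1)], height=4
Node 28 violates the condition: |1 - -1| = 2 > 1.
Result: Not balanced


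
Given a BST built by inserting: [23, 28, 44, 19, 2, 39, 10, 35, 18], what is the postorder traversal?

Tree insertion order: [23, 28, 44, 19, 2, 39, 10, 35, 18]
Tree (level-order array): [23, 19, 28, 2, None, None, 44, None, 10, 39, None, None, 18, 35]
Postorder traversal: [18, 10, 2, 19, 35, 39, 44, 28, 23]


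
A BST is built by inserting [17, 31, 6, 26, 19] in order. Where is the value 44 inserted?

Starting tree (level order): [17, 6, 31, None, None, 26, None, 19]
Insertion path: 17 -> 31
Result: insert 44 as right child of 31
Final tree (level order): [17, 6, 31, None, None, 26, 44, 19]


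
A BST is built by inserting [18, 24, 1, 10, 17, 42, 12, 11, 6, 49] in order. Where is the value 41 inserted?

Starting tree (level order): [18, 1, 24, None, 10, None, 42, 6, 17, None, 49, None, None, 12, None, None, None, 11]
Insertion path: 18 -> 24 -> 42
Result: insert 41 as left child of 42
Final tree (level order): [18, 1, 24, None, 10, None, 42, 6, 17, 41, 49, None, None, 12, None, None, None, None, None, 11]


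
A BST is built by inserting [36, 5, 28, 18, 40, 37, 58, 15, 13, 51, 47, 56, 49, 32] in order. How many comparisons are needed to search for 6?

Search path for 6: 36 -> 5 -> 28 -> 18 -> 15 -> 13
Found: False
Comparisons: 6


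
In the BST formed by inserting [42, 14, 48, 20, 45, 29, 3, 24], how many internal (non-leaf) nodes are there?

Tree built from: [42, 14, 48, 20, 45, 29, 3, 24]
Tree (level-order array): [42, 14, 48, 3, 20, 45, None, None, None, None, 29, None, None, 24]
Rule: An internal node has at least one child.
Per-node child counts:
  node 42: 2 child(ren)
  node 14: 2 child(ren)
  node 3: 0 child(ren)
  node 20: 1 child(ren)
  node 29: 1 child(ren)
  node 24: 0 child(ren)
  node 48: 1 child(ren)
  node 45: 0 child(ren)
Matching nodes: [42, 14, 20, 29, 48]
Count of internal (non-leaf) nodes: 5


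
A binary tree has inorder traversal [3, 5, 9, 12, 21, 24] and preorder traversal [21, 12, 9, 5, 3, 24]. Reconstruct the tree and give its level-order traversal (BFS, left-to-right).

Inorder:  [3, 5, 9, 12, 21, 24]
Preorder: [21, 12, 9, 5, 3, 24]
Algorithm: preorder visits root first, so consume preorder in order;
for each root, split the current inorder slice at that value into
left-subtree inorder and right-subtree inorder, then recurse.
Recursive splits:
  root=21; inorder splits into left=[3, 5, 9, 12], right=[24]
  root=12; inorder splits into left=[3, 5, 9], right=[]
  root=9; inorder splits into left=[3, 5], right=[]
  root=5; inorder splits into left=[3], right=[]
  root=3; inorder splits into left=[], right=[]
  root=24; inorder splits into left=[], right=[]
Reconstructed level-order: [21, 12, 24, 9, 5, 3]


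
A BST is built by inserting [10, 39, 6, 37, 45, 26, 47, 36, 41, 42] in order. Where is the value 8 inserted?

Starting tree (level order): [10, 6, 39, None, None, 37, 45, 26, None, 41, 47, None, 36, None, 42]
Insertion path: 10 -> 6
Result: insert 8 as right child of 6
Final tree (level order): [10, 6, 39, None, 8, 37, 45, None, None, 26, None, 41, 47, None, 36, None, 42]


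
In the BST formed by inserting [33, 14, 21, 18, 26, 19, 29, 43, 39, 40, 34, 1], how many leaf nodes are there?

Tree built from: [33, 14, 21, 18, 26, 19, 29, 43, 39, 40, 34, 1]
Tree (level-order array): [33, 14, 43, 1, 21, 39, None, None, None, 18, 26, 34, 40, None, 19, None, 29]
Rule: A leaf has 0 children.
Per-node child counts:
  node 33: 2 child(ren)
  node 14: 2 child(ren)
  node 1: 0 child(ren)
  node 21: 2 child(ren)
  node 18: 1 child(ren)
  node 19: 0 child(ren)
  node 26: 1 child(ren)
  node 29: 0 child(ren)
  node 43: 1 child(ren)
  node 39: 2 child(ren)
  node 34: 0 child(ren)
  node 40: 0 child(ren)
Matching nodes: [1, 19, 29, 34, 40]
Count of leaf nodes: 5


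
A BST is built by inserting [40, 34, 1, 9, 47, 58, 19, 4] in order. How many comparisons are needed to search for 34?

Search path for 34: 40 -> 34
Found: True
Comparisons: 2


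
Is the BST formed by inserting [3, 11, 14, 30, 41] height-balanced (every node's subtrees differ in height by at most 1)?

Tree (level-order array): [3, None, 11, None, 14, None, 30, None, 41]
Definition: a tree is height-balanced if, at every node, |h(left) - h(right)| <= 1 (empty subtree has height -1).
Bottom-up per-node check:
  node 41: h_left=-1, h_right=-1, diff=0 [OK], height=0
  node 30: h_left=-1, h_right=0, diff=1 [OK], height=1
  node 14: h_left=-1, h_right=1, diff=2 [FAIL (|-1-1|=2 > 1)], height=2
  node 11: h_left=-1, h_right=2, diff=3 [FAIL (|-1-2|=3 > 1)], height=3
  node 3: h_left=-1, h_right=3, diff=4 [FAIL (|-1-3|=4 > 1)], height=4
Node 14 violates the condition: |-1 - 1| = 2 > 1.
Result: Not balanced
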